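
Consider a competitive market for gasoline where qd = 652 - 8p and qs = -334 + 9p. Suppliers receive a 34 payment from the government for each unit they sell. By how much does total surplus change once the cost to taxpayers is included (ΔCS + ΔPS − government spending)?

Pre-subsidy: 652 - 8p = -334 + 9p gives p* = 58, q* = 188.
With the subsidy, sellers receive ps = pb + 34 for each unit, where pb is the price buyers pay.
Supply in terms of pb becomes qs = -334 + 9(pb + 34) = -28 + 9pb. Setting this equal to demand: 652 - 8pb = -28 + 9pb, so pb = 40.
Sellers receive ps = 40 + 34 = 74; q' = 652 − 8·40 = 332.
ΔCS = ½(188 + 332)(58 − 40) = 4680; ΔPS = ½(188 + 332)(74 − 58) = 4160.
Government spending = 34 × 332 = 11288.
Net change = 4680 + 4160 − 11288 = -2448. The loss equals the DWL triangle ½·34·144.

Net change in total surplus = -2448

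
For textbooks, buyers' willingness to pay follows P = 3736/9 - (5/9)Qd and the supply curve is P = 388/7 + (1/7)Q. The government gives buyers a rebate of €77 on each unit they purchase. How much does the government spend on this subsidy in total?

Government cost = €48144.25

Pre-subsidy: 3736/9 - (5/9)Q = 388/7 + (1/7)Q gives Q* = 515 and P* = 129.
With the rebate, buyers effectively pay Pb = Ps − 77, where Ps is the price sellers receive.
On the curves, Pb = 3736/9 - (5/9)Q and Ps = 388/7 + (1/7)Q; the wedge Ps − Pb = 77 gives 388/7 + (1/7)Q − (3736/9 - (5/9)Q) = 77, so Q' = 625.25.
Then Pb = 3736/9 − (5/9)·625.25 = 67.75 and Ps = 388/7 + (1/7)·625.25 = 144.75.
Government outlay = subsidy × quantity = 77 × 625.25 = 48144.25.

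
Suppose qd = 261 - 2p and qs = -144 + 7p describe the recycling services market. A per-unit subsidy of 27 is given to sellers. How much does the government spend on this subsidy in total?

Pre-subsidy: 261 - 2p = -144 + 7p gives p* = 45, q* = 171.
With the subsidy, sellers receive ps = pb + 27 for each unit, where pb is the price buyers pay.
Supply in terms of pb becomes qs = -144 + 7(pb + 27) = 45 + 7pb. Setting this equal to demand: 261 - 2pb = 45 + 7pb, so pb = 24.
Sellers receive ps = 24 + 27 = 51; q' = 261 − 2·24 = 213.
Government outlay = subsidy × quantity = 27 × 213 = 5751.

Government cost = 5751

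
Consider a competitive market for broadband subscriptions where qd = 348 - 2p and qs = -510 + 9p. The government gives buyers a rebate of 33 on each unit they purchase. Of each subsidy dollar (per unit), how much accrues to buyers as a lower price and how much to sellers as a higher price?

Buyers gain 27 per unit; sellers gain 6 per unit

Pre-subsidy: 348 - 2p = -510 + 9p gives p* = 78, q* = 192.
With the rebate, buyers effectively pay pb = ps − 33, where ps is the price sellers receive.
Demand in terms of ps becomes qd = 348 − 2(ps − 33) = 414 - 2ps. Setting this equal to supply: 414 - 2ps = -510 + 9ps, so ps = 84.
Buyers pay pb = 84 − 33 = 51; q' = -510 + 9·84 = 246.
Buyers' price falls by p* − pb = 78 − 51 = 27; sellers' price rises by ps − p* = 84 − 78 = 6.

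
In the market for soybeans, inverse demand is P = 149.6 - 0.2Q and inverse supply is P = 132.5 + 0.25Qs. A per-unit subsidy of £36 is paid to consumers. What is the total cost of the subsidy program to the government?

Government cost = £4248

Pre-subsidy: 149.6 - 0.2Q = 132.5 + 0.25Q gives Q* = 38 and P* = 142.
With the rebate, buyers effectively pay Pb = Ps − 36, where Ps is the price sellers receive.
On the curves, Pb = 149.6 - 0.2Q and Ps = 132.5 + 0.25Q; the wedge Ps − Pb = 36 gives 132.5 + 0.25Q − (149.6 - 0.2Q) = 36, so Q' = 118.
Then Pb = 149.6 − 0.2·118 = 126 and Ps = 132.5 + 0.25·118 = 162.
Government outlay = subsidy × quantity = 36 × 118 = 4248.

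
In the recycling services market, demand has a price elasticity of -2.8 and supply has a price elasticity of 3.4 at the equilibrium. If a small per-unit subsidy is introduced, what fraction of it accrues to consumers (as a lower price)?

For a small subsidy around the equilibrium, the benefit split depends on the relative slopes, which at a point are proportional to the elasticities.
Buyer share = εs/(εs + |εd|) = 3.4/(3.4 + 2.8) = 17/31; seller share = |εd|/(εs + |εd|) = 14/31.

Consumer share = 17/31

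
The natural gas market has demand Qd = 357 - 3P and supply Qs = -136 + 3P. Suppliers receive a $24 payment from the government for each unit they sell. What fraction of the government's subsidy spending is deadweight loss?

Pre-subsidy: 357 - 3P = -136 + 3P gives P* = 493/6, Q* = 110.5.
With the subsidy, sellers receive Ps = Pb + 24 for each unit, where Pb is the price buyers pay.
Supply in terms of Pb becomes Qs = -136 + 3(Pb + 24) = -64 + 3Pb. Setting this equal to demand: 357 - 3Pb = -64 + 3Pb, so Pb = 421/6.
Sellers receive Ps = 421/6 + 24 = 565/6; Q' = 357 − 3·(421/6) = 146.5.
ΔCS = ½(110.5 + 146.5)(493/6 − 421/6) = 1542; ΔPS = ½(110.5 + 146.5)(565/6 − 493/6) = 1542.
Government spending = 24 × 146.5 = 3516.
DWL = ½ × 24 × (146.5 − 110.5) = 432; fraction = 432 / 3516 = 36/293.

DWL / government spending = 36/293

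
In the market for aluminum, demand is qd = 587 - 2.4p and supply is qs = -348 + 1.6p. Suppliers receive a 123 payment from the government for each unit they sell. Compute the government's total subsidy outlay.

Pre-subsidy: 587 - 2.4p = -348 + 1.6p gives p* = 233.75, q* = 26.
With the subsidy, sellers receive ps = pb + 123 for each unit, where pb is the price buyers pay.
Supply in terms of pb becomes qs = -348 + 1.6(pb + 123) = -151.2 + 1.6pb. Setting this equal to demand: 587 - 2.4pb = -151.2 + 1.6pb, so pb = 184.55.
Sellers receive ps = 184.55 + 123 = 307.55; q' = 587 − 2.4·184.55 = 144.08.
Government outlay = subsidy × quantity = 123 × 144.08 = 17721.84.

Government cost = 17721.84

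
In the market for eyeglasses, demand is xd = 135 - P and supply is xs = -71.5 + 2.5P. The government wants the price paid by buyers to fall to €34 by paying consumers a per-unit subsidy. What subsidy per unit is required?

Required subsidy s = €35 per unit

At a buyer price of 34, quantity demanded is 135 − 1·34 = 101.
Sellers supply 101 only when they receive Ps with -71.5 + 2.5·Ps = 101, i.e. Ps = 69.
s = Ps − Pb = 69 − 34 = 35.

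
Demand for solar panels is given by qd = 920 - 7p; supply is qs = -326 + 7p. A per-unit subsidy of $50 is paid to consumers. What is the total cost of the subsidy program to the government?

Pre-subsidy: 920 - 7p = -326 + 7p gives p* = 89, q* = 297.
With the rebate, buyers effectively pay pb = ps − 50, where ps is the price sellers receive.
Demand in terms of ps becomes qd = 920 − 7(ps − 50) = 1270 - 7ps. Setting this equal to supply: 1270 - 7ps = -326 + 7ps, so ps = 114.
Buyers pay pb = 114 − 50 = 64; q' = -326 + 7·114 = 472.
Government outlay = subsidy × quantity = 50 × 472 = 23600.

Government cost = $23600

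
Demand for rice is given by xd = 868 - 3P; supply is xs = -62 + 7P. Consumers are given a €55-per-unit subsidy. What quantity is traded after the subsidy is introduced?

Pre-subsidy: 868 - 3P = -62 + 7P gives P* = 93, x* = 589.
With the rebate, buyers effectively pay Pb = Ps − 55, where Ps is the price sellers receive.
Demand in terms of Ps becomes xd = 868 − 3(Ps − 55) = 1033 - 3Ps. Setting this equal to supply: 1033 - 3Ps = -62 + 7Ps, so Ps = 109.5.
Buyers pay Pb = 109.5 − 55 = 54.5; x' = -62 + 7·109.5 = 704.5.

x' = 704.5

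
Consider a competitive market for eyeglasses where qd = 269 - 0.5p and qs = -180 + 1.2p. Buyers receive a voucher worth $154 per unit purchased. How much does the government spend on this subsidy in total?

Government cost = 500808/17

Pre-subsidy: 269 - 0.5p = -180 + 1.2p gives p* = 4490/17, q* = 2328/17.
With the rebate, buyers effectively pay pb = ps − 154, where ps is the price sellers receive.
Demand in terms of ps becomes qd = 269 − 0.5(ps − 154) = 346 - 0.5ps. Setting this equal to supply: 346 - 0.5ps = -180 + 1.2ps, so ps = 5260/17.
Buyers pay pb = 5260/17 − 154 = 2642/17; q' = -180 + 1.2·(5260/17) = 3252/17.
Government outlay = subsidy × quantity = 154 × 3252/17 = 500808/17.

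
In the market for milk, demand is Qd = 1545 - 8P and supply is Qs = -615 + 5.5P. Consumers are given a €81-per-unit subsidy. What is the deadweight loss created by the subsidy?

Pre-subsidy: 1545 - 8P = -615 + 5.5P gives P* = 160, Q* = 265.
With the rebate, buyers effectively pay Pb = Ps − 81, where Ps is the price sellers receive.
Demand in terms of Ps becomes Qd = 1545 − 8(Ps − 81) = 2193 - 8Ps. Setting this equal to supply: 2193 - 8Ps = -615 + 5.5Ps, so Ps = 208.
Buyers pay Pb = 208 − 81 = 127; Q' = -615 + 5.5·208 = 529.
The subsidy expands output by 529 − 265 = 264 past the efficient level; on those units the gap between marginal cost and willingness to pay runs from 0 up to 81.
DWL = ½ × 81 × 264 = 10692.

Deadweight loss = €10692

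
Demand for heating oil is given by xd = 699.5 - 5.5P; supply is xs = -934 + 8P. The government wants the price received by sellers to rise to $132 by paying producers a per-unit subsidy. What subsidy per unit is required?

Required subsidy s = $27 per unit

At a seller price of 132, quantity supplied is -934 + 8·132 = 122.
Buyers absorb 122 only when they pay Pb with 699.5 − 5.5·Pb = 122, i.e. Pb = 105.
s = Ps − Pb = 132 − 105 = 27.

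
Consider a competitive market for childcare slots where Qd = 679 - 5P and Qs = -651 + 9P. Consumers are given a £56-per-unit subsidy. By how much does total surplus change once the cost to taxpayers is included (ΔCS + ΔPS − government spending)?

Pre-subsidy: 679 - 5P = -651 + 9P gives P* = 95, Q* = 204.
With the rebate, buyers effectively pay Pb = Ps − 56, where Ps is the price sellers receive.
Demand in terms of Ps becomes Qd = 679 − 5(Ps − 56) = 959 - 5Ps. Setting this equal to supply: 959 - 5Ps = -651 + 9Ps, so Ps = 115.
Buyers pay Pb = 115 − 56 = 59; Q' = -651 + 9·115 = 384.
ΔCS = ½(204 + 384)(95 − 59) = 10584; ΔPS = ½(204 + 384)(115 − 95) = 5880.
Government spending = 56 × 384 = 21504.
Net change = 10584 + 5880 − 21504 = -5040. The loss equals the DWL triangle ½·56·180.

Net change in total surplus = -£5040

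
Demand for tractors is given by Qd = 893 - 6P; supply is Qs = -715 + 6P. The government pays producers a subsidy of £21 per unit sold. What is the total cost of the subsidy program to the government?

Pre-subsidy: 893 - 6P = -715 + 6P gives P* = 134, Q* = 89.
With the subsidy, sellers receive Ps = Pb + 21 for each unit, where Pb is the price buyers pay.
Supply in terms of Pb becomes Qs = -715 + 6(Pb + 21) = -589 + 6Pb. Setting this equal to demand: 893 - 6Pb = -589 + 6Pb, so Pb = 123.5.
Sellers receive Ps = 123.5 + 21 = 144.5; Q' = 893 − 6·123.5 = 152.
Government outlay = subsidy × quantity = 21 × 152 = 3192.

Government cost = £3192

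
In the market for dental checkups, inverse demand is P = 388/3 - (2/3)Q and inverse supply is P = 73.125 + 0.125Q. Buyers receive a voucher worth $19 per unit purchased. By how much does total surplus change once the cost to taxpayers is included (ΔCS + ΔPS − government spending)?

Pre-subsidy: 388/3 - (2/3)Q = 73.125 + 0.125Q gives Q* = 71 and P* = 82.
With the rebate, buyers effectively pay Pb = Ps − 19, where Ps is the price sellers receive.
On the curves, Pb = 388/3 - (2/3)Q and Ps = 73.125 + 0.125Q; the wedge Ps − Pb = 19 gives 73.125 + 0.125Q − (388/3 - (2/3)Q) = 19, so Q' = 95.
Then Pb = 388/3 − (2/3)·95 = 66 and Ps = 73.125 + 0.125·95 = 85.
ΔCS = ½(71 + 95)(82 − 66) = 1328; ΔPS = ½(71 + 95)(85 − 82) = 249.
Government spending = 19 × 95 = 1805.
Net change = 1328 + 249 − 1805 = -228. The loss equals the DWL triangle ½·19·24.

Net change in total surplus = -$228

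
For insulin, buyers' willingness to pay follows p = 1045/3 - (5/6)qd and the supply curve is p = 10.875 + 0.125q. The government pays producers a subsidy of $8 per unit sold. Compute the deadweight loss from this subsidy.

Deadweight loss = 768/23

Pre-subsidy: 1045/3 - (5/6)q = 10.875 + 0.125q gives q* = 8099/23 and p* = 2525/46.
With the subsidy, sellers receive ps = pb + 8 for each unit, where pb is the price buyers pay.
On the curves, pb = 1045/3 - (5/6)q and ps = 10.875 + 0.125q; the wedge ps − pb = 8 gives 10.875 + 0.125q − (1045/3 - (5/6)q) = 8, so q' = 8291/23.
Then pb = 1045/3 − (5/6)·(8291/23) = 2205/46 and ps = 10.875 + 0.125·(8291/23) = 2573/46.
The subsidy expands output by 8291/23 − 8099/23 = 192/23 past the efficient level; on those units the gap between marginal cost and willingness to pay runs from 0 up to 8.
DWL = ½ × 8 × 192/23 = 768/23.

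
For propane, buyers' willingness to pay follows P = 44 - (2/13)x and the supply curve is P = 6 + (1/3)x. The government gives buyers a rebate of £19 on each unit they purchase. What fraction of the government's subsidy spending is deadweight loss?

Pre-subsidy: 44 - (2/13)x = 6 + (1/3)x gives x* = 78 and P* = 32.
With the rebate, buyers effectively pay Pb = Ps − 19, where Ps is the price sellers receive.
On the curves, Pb = 44 - (2/13)x and Ps = 6 + (1/3)x; the wedge Ps − Pb = 19 gives 6 + (1/3)x − (44 - (2/13)x) = 19, so x' = 117.
Then Pb = 44 − (2/13)·117 = 26 and Ps = 6 + (1/3)·117 = 45.
ΔCS = ½(78 + 117)(32 − 26) = 585; ΔPS = ½(78 + 117)(45 − 32) = 1267.5.
Government spending = 19 × 117 = 2223.
DWL = ½ × 19 × (117 − 78) = 370.5; fraction = 370.5 / 2223 = 1/6.

DWL / government spending = 1/6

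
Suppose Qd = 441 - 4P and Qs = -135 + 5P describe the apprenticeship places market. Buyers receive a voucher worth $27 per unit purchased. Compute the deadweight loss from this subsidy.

Pre-subsidy: 441 - 4P = -135 + 5P gives P* = 64, Q* = 185.
With the rebate, buyers effectively pay Pb = Ps − 27, where Ps is the price sellers receive.
Demand in terms of Ps becomes Qd = 441 − 4(Ps − 27) = 549 - 4Ps. Setting this equal to supply: 549 - 4Ps = -135 + 5Ps, so Ps = 76.
Buyers pay Pb = 76 − 27 = 49; Q' = -135 + 5·76 = 245.
The subsidy expands output by 245 − 185 = 60 past the efficient level; on those units the gap between marginal cost and willingness to pay runs from 0 up to 27.
DWL = ½ × 27 × 60 = 810.

Deadweight loss = $810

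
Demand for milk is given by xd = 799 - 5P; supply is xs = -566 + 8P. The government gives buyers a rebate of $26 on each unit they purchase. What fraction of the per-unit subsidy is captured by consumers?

Consumer share = 8/13

Pre-subsidy: 799 - 5P = -566 + 8P gives P* = 105, x* = 274.
With the rebate, buyers effectively pay Pb = Ps − 26, where Ps is the price sellers receive.
Demand in terms of Ps becomes xd = 799 − 5(Ps − 26) = 929 - 5Ps. Setting this equal to supply: 929 - 5Ps = -566 + 8Ps, so Ps = 115.
Buyers pay Pb = 115 − 26 = 89; x' = -566 + 8·115 = 354.
Buyers' price falls by P* − Pb = 105 − 89 = 16; sellers' price rises by Ps − P* = 115 − 105 = 10.
So consumers capture 16/26 = 8/13 of each unit of subsidy.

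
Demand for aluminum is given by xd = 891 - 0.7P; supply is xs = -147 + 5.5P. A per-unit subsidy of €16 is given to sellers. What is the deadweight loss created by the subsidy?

Pre-subsidy: 891 - 0.7P = -147 + 5.5P gives P* = 5190/31, x* = 23988/31.
With the subsidy, sellers receive Ps = Pb + 16 for each unit, where Pb is the price buyers pay.
Supply in terms of Pb becomes xs = -147 + 5.5(Pb + 16) = -59 + 5.5Pb. Setting this equal to demand: 891 - 0.7Pb = -59 + 5.5Pb, so Pb = 4750/31.
Sellers receive Ps = 4750/31 + 16 = 5246/31; x' = 891 − 0.7·(4750/31) = 24296/31.
The subsidy expands output by 24296/31 − 23988/31 = 308/31 past the efficient level; on those units the gap between marginal cost and willingness to pay runs from 0 up to 16.
DWL = ½ × 16 × 308/31 = 2464/31.

Deadweight loss = 2464/31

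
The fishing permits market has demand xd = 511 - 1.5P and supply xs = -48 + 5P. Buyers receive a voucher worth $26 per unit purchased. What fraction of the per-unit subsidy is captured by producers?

Producer share = 3/13

Pre-subsidy: 511 - 1.5P = -48 + 5P gives P* = 86, x* = 382.
With the rebate, buyers effectively pay Pb = Ps − 26, where Ps is the price sellers receive.
Demand in terms of Ps becomes xd = 511 − 1.5(Ps − 26) = 550 - 1.5Ps. Setting this equal to supply: 550 - 1.5Ps = -48 + 5Ps, so Ps = 92.
Buyers pay Pb = 92 − 26 = 66; x' = -48 + 5·92 = 412.
Buyers' price falls by P* − Pb = 86 − 66 = 20; sellers' price rises by Ps − P* = 92 − 86 = 6.
So producers capture 6/26 = 3/13 of each unit of subsidy.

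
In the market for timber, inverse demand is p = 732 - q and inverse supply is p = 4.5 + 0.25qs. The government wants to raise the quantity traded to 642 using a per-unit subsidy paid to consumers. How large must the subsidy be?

At q = 642, from the demand curve buyers pay pb = 732 − 1·642 = 90; from the supply curve sellers need ps = 4.5 + 0.25·642 = 165.
The subsidy must fill the gap: s = ps − pb = 165 − 90 = 75.

Required subsidy s = 75 per unit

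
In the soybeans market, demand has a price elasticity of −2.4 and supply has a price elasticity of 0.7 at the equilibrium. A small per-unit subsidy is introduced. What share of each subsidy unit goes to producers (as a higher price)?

Producer share = 24/31

For a small subsidy around the equilibrium, the benefit split depends on the relative slopes, which at a point are proportional to the elasticities.
Buyer share = εs/(εs + |εd|) = 0.7/(0.7 + 2.4) = 7/31; seller share = |εd|/(εs + |εd|) = 24/31.
So producers capture 24/31 of the subsidy.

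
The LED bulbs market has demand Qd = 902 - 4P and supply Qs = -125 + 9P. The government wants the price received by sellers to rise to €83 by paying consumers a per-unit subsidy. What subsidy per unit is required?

At a seller price of 83, quantity supplied is -125 + 9·83 = 622.
Buyers absorb 622 only when they pay Pb with 902 − 4·Pb = 622, i.e. Pb = 70.
s = Ps − Pb = 83 − 70 = 13.

Required subsidy s = €13 per unit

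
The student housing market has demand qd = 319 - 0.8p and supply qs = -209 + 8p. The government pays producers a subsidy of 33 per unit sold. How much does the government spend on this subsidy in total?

Government cost = 9735

Pre-subsidy: 319 - 0.8p = -209 + 8p gives p* = 60, q* = 271.
With the subsidy, sellers receive ps = pb + 33 for each unit, where pb is the price buyers pay.
Supply in terms of pb becomes qs = -209 + 8(pb + 33) = 55 + 8pb. Setting this equal to demand: 319 - 0.8pb = 55 + 8pb, so pb = 30.
Sellers receive ps = 30 + 33 = 63; q' = 319 − 0.8·30 = 295.
Government outlay = subsidy × quantity = 33 × 295 = 9735.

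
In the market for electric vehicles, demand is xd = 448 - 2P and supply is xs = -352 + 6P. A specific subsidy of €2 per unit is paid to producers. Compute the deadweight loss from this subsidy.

Pre-subsidy: 448 - 2P = -352 + 6P gives P* = 100, x* = 248.
With the subsidy, sellers receive Ps = Pb + 2 for each unit, where Pb is the price buyers pay.
Supply in terms of Pb becomes xs = -352 + 6(Pb + 2) = -340 + 6Pb. Setting this equal to demand: 448 - 2Pb = -340 + 6Pb, so Pb = 98.5.
Sellers receive Ps = 98.5 + 2 = 100.5; x' = 448 − 2·98.5 = 251.
The subsidy expands output by 251 − 248 = 3 past the efficient level; on those units the gap between marginal cost and willingness to pay runs from 0 up to 2.
DWL = ½ × 2 × 3 = 3.

Deadweight loss = €3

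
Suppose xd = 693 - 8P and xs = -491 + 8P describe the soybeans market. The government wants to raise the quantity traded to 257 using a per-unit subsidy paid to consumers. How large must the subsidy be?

At x = 257, invert demand for the buyer price: Pb = (693 − 257)/8 = 54.5; invert supply for the seller price: Ps = (257 − (-491))/8 = 93.5.
The subsidy must fill the gap: s = Ps − Pb = 93.5 − 54.5 = 39.

Required subsidy s = 39 per unit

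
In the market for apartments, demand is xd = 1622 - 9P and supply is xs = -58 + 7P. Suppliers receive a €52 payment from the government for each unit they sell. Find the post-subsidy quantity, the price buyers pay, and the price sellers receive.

Pre-subsidy: 1622 - 9P = -58 + 7P gives P* = 105, x* = 677.
With the subsidy, sellers receive Ps = Pb + 52 for each unit, where Pb is the price buyers pay.
Supply in terms of Pb becomes xs = -58 + 7(Pb + 52) = 306 + 7Pb. Setting this equal to demand: 1622 - 9Pb = 306 + 7Pb, so Pb = 82.25.
Sellers receive Ps = 82.25 + 52 = 134.25; x' = 1622 − 9·82.25 = 881.75.

x' = 881.75; buyers pay €82.25; sellers receive €134.25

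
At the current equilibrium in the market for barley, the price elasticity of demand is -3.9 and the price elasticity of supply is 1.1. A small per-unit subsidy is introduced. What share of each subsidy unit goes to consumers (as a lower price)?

Consumer share = 0.22

For a small subsidy around the equilibrium, the benefit split depends on the relative slopes, which at a point are proportional to the elasticities.
Buyer share = εs/(εs + |εd|) = 1.1/(1.1 + 3.9) = 0.22; seller share = |εd|/(εs + |εd|) = 0.78.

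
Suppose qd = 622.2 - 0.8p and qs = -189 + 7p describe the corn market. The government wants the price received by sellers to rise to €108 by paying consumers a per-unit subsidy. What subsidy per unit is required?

Required subsidy s = €39 per unit

At a seller price of 108, quantity supplied is -189 + 7·108 = 567.
Buyers absorb 567 only when they pay pb with 622.2 − 0.8·pb = 567, i.e. pb = 69.
s = ps − pb = 108 − 69 = 39.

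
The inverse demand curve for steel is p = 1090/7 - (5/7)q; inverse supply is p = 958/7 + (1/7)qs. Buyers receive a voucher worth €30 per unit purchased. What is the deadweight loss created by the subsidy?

Pre-subsidy: 1090/7 - (5/7)q = 958/7 + (1/7)q gives q* = 22 and p* = 140.
With the rebate, buyers effectively pay pb = ps − 30, where ps is the price sellers receive.
On the curves, pb = 1090/7 - (5/7)q and ps = 958/7 + (1/7)q; the wedge ps − pb = 30 gives 958/7 + (1/7)q − (1090/7 - (5/7)q) = 30, so q' = 57.
Then pb = 1090/7 − (5/7)·57 = 115 and ps = 958/7 + (1/7)·57 = 145.
The subsidy expands output by 57 − 22 = 35 past the efficient level; on those units the gap between marginal cost and willingness to pay runs from 0 up to 30.
DWL = ½ × 30 × 35 = 525.

Deadweight loss = €525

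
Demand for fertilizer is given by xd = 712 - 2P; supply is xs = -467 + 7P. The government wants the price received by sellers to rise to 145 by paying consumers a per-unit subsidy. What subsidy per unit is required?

Required subsidy s = 63 per unit

At a seller price of 145, quantity supplied is -467 + 7·145 = 548.
Buyers absorb 548 only when they pay Pb with 712 − 2·Pb = 548, i.e. Pb = 82.
s = Ps − Pb = 145 − 82 = 63.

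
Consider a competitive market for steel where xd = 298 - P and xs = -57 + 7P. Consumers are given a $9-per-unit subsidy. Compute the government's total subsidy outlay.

Government cost = $2353.5

Pre-subsidy: 298 - P = -57 + 7P gives P* = 44.375, x* = 253.625.
With the rebate, buyers effectively pay Pb = Ps − 9, where Ps is the price sellers receive.
Demand in terms of Ps becomes xd = 298 − 1(Ps − 9) = 307 - Ps. Setting this equal to supply: 307 - Ps = -57 + 7Ps, so Ps = 45.5.
Buyers pay Pb = 45.5 − 9 = 36.5; x' = -57 + 7·45.5 = 261.5.
Government outlay = subsidy × quantity = 9 × 261.5 = 2353.5.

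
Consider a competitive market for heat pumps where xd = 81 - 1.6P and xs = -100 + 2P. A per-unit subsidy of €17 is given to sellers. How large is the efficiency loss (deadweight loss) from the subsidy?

Deadweight loss = 1156/9

Pre-subsidy: 81 - 1.6P = -100 + 2P gives P* = 905/18, x* = 5/9.
With the subsidy, sellers receive Ps = Pb + 17 for each unit, where Pb is the price buyers pay.
Supply in terms of Pb becomes xs = -100 + 2(Pb + 17) = -66 + 2Pb. Setting this equal to demand: 81 - 1.6Pb = -66 + 2Pb, so Pb = 245/6.
Sellers receive Ps = 245/6 + 17 = 347/6; x' = 81 − 1.6·(245/6) = 47/3.
The subsidy expands output by 47/3 − 5/9 = 136/9 past the efficient level; on those units the gap between marginal cost and willingness to pay runs from 0 up to 17.
DWL = ½ × 17 × 136/9 = 1156/9.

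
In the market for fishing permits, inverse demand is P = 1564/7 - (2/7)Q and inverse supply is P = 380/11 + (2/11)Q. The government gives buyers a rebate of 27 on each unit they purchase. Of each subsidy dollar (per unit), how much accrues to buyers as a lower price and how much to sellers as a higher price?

Pre-subsidy: 1564/7 - (2/7)Q = 380/11 + (2/11)Q gives Q* = 404 and P* = 108.
With the rebate, buyers effectively pay Pb = Ps − 27, where Ps is the price sellers receive.
On the curves, Pb = 1564/7 - (2/7)Q and Ps = 380/11 + (2/11)Q; the wedge Ps − Pb = 27 gives 380/11 + (2/11)Q − (1564/7 - (2/7)Q) = 27, so Q' = 461.75.
Then Pb = 1564/7 − (2/7)·461.75 = 91.5 and Ps = 380/11 + (2/11)·461.75 = 118.5.
Buyers' price falls by P* − Pb = 108 − 91.5 = 16.5; sellers' price rises by Ps − P* = 118.5 − 108 = 10.5.

Buyers gain 16.5 per unit; sellers gain 10.5 per unit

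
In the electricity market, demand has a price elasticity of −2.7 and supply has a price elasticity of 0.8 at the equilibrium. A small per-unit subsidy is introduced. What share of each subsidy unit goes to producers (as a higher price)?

Producer share = 27/35

For a small subsidy around the equilibrium, the benefit split depends on the relative slopes, which at a point are proportional to the elasticities.
Buyer share = εs/(εs + |εd|) = 0.8/(0.8 + 2.7) = 8/35; seller share = |εd|/(εs + |εd|) = 27/35.
So producers capture 27/35 of the subsidy.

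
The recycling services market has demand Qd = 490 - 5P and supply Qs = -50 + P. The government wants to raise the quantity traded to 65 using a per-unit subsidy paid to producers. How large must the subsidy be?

At Q = 65, invert demand for the buyer price: Pb = (490 − 65)/5 = 85; invert supply for the seller price: Ps = (65 − (-50))/1 = 115.
The subsidy must fill the gap: s = Ps − Pb = 115 − 85 = 30.

Required subsidy s = 30 per unit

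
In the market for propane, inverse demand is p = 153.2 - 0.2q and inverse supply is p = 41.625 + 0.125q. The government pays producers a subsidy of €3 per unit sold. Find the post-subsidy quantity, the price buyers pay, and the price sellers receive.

q' = 4583/13; buyers pay 1075/13; sellers receive 1114/13

Pre-subsidy: 153.2 - 0.2q = 41.625 + 0.125q gives q* = 4463/13 and p* = 1099/13.
With the subsidy, sellers receive ps = pb + 3 for each unit, where pb is the price buyers pay.
On the curves, pb = 153.2 - 0.2q and ps = 41.625 + 0.125q; the wedge ps − pb = 3 gives 41.625 + 0.125q − (153.2 - 0.2q) = 3, so q' = 4583/13.
Then pb = 153.2 − 0.2·(4583/13) = 1075/13 and ps = 41.625 + 0.125·(4583/13) = 1114/13.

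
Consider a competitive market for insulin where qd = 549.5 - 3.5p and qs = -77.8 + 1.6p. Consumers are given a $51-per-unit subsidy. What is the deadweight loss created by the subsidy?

Deadweight loss = $1428

Pre-subsidy: 549.5 - 3.5p = -77.8 + 1.6p gives p* = 123, q* = 119.
With the rebate, buyers effectively pay pb = ps − 51, where ps is the price sellers receive.
Demand in terms of ps becomes qd = 549.5 − 3.5(ps − 51) = 728 - 3.5ps. Setting this equal to supply: 728 - 3.5ps = -77.8 + 1.6ps, so ps = 158.
Buyers pay pb = 158 − 51 = 107; q' = -77.8 + 1.6·158 = 175.
The subsidy expands output by 175 − 119 = 56 past the efficient level; on those units the gap between marginal cost and willingness to pay runs from 0 up to 51.
DWL = ½ × 51 × 56 = 1428.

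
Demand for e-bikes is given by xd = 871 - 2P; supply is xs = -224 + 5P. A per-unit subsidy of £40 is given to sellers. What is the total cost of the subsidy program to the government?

Pre-subsidy: 871 - 2P = -224 + 5P gives P* = 1095/7, x* = 3907/7.
With the subsidy, sellers receive Ps = Pb + 40 for each unit, where Pb is the price buyers pay.
Supply in terms of Pb becomes xs = -224 + 5(Pb + 40) = -24 + 5Pb. Setting this equal to demand: 871 - 2Pb = -24 + 5Pb, so Pb = 895/7.
Sellers receive Ps = 895/7 + 40 = 1175/7; x' = 871 − 2·(895/7) = 4307/7.
Government outlay = subsidy × quantity = 40 × 4307/7 = 172280/7.

Government cost = 172280/7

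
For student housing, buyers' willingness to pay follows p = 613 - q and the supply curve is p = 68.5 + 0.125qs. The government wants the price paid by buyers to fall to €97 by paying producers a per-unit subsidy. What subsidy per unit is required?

At a buyer price of 97, quantity demanded is 613 − 1·97 = 516.
Sellers supply 516 only when they receive ps = 68.5 + 0.125·516 = 133.
s = ps − pb = 133 − 97 = 36.

Required subsidy s = €36 per unit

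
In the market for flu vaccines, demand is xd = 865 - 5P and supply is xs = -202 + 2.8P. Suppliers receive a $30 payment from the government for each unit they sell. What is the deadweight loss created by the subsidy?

Deadweight loss = 10500/13

Pre-subsidy: 865 - 5P = -202 + 2.8P gives P* = 5335/39, x* = 7060/39.
With the subsidy, sellers receive Ps = Pb + 30 for each unit, where Pb is the price buyers pay.
Supply in terms of Pb becomes xs = -202 + 2.8(Pb + 30) = -118 + 2.8Pb. Setting this equal to demand: 865 - 5Pb = -118 + 2.8Pb, so Pb = 4915/39.
Sellers receive Ps = 4915/39 + 30 = 6085/39; x' = 865 − 5·(4915/39) = 9160/39.
The subsidy expands output by 9160/39 − 7060/39 = 700/13 past the efficient level; on those units the gap between marginal cost and willingness to pay runs from 0 up to 30.
DWL = ½ × 30 × 700/13 = 10500/13.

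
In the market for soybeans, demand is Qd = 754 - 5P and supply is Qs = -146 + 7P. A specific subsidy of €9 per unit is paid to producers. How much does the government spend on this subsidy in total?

Government cost = €3647.25

Pre-subsidy: 754 - 5P = -146 + 7P gives P* = 75, Q* = 379.
With the subsidy, sellers receive Ps = Pb + 9 for each unit, where Pb is the price buyers pay.
Supply in terms of Pb becomes Qs = -146 + 7(Pb + 9) = -83 + 7Pb. Setting this equal to demand: 754 - 5Pb = -83 + 7Pb, so Pb = 69.75.
Sellers receive Ps = 69.75 + 9 = 78.75; Q' = 754 − 5·69.75 = 405.25.
Government outlay = subsidy × quantity = 9 × 405.25 = 3647.25.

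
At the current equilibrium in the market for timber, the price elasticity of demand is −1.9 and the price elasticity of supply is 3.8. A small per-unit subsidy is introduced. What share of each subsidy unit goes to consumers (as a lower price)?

Consumer share = 2/3

For a small subsidy around the equilibrium, the benefit split depends on the relative slopes, which at a point are proportional to the elasticities.
Buyer share = εs/(εs + |εd|) = 3.8/(3.8 + 1.9) = 2/3; seller share = |εd|/(εs + |εd|) = 1/3.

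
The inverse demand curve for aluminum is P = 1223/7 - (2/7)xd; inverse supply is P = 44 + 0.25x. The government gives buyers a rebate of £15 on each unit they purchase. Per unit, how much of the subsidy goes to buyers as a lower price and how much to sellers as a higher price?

Pre-subsidy: 1223/7 - (2/7)x = 44 + 0.25x gives x* = 244 and P* = 105.
With the rebate, buyers effectively pay Pb = Ps − 15, where Ps is the price sellers receive.
On the curves, Pb = 1223/7 - (2/7)x and Ps = 44 + 0.25x; the wedge Ps − Pb = 15 gives 44 + 0.25x − (1223/7 - (2/7)x) = 15, so x' = 272.
Then Pb = 1223/7 − (2/7)·272 = 97 and Ps = 44 + 0.25·272 = 112.
Buyers' price falls by P* − Pb = 105 − 97 = 8; sellers' price rises by Ps − P* = 112 − 105 = 7.

Buyers gain £8 per unit; sellers gain £7 per unit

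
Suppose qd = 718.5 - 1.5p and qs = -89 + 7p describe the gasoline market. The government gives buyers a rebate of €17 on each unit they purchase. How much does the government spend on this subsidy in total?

Government cost = €10149

Pre-subsidy: 718.5 - 1.5p = -89 + 7p gives p* = 95, q* = 576.
With the rebate, buyers effectively pay pb = ps − 17, where ps is the price sellers receive.
Demand in terms of ps becomes qd = 718.5 − 1.5(ps − 17) = 744 - 1.5ps. Setting this equal to supply: 744 - 1.5ps = -89 + 7ps, so ps = 98.
Buyers pay pb = 98 − 17 = 81; q' = -89 + 7·98 = 597.
Government outlay = subsidy × quantity = 17 × 597 = 10149.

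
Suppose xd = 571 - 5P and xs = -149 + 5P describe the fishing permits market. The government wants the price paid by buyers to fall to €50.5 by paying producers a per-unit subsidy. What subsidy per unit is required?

Required subsidy s = €43 per unit

At a buyer price of 50.5, quantity demanded is 571 − 5·50.5 = 318.5.
Sellers supply 318.5 only when they receive Ps with -149 + 5·Ps = 318.5, i.e. Ps = 93.5.
s = Ps − Pb = 93.5 − 50.5 = 43.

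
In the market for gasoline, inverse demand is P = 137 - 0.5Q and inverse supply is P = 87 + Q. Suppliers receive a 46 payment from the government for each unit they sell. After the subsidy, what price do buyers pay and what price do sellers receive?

Pre-subsidy: 137 - 0.5Q = 87 + Q gives Q* = 100/3 and P* = 361/3.
With the subsidy, sellers receive Ps = Pb + 46 for each unit, where Pb is the price buyers pay.
On the curves, Pb = 137 - 0.5Q and Ps = 87 + Q; the wedge Ps − Pb = 46 gives 87 + Q − (137 - 0.5Q) = 46, so Q' = 64.
Then Pb = 137 − 0.5·64 = 105 and Ps = 87 + 1·64 = 151.

Buyers pay 105; sellers receive 151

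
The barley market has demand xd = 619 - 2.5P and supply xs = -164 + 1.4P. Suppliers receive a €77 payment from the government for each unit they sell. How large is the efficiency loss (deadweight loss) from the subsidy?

Deadweight loss = 207515/78

Pre-subsidy: 619 - 2.5P = -164 + 1.4P gives P* = 2610/13, x* = 1522/13.
With the subsidy, sellers receive Ps = Pb + 77 for each unit, where Pb is the price buyers pay.
Supply in terms of Pb becomes xs = -164 + 1.4(Pb + 77) = -56.2 + 1.4Pb. Setting this equal to demand: 619 - 2.5Pb = -56.2 + 1.4Pb, so Pb = 6752/39.
Sellers receive Ps = 6752/39 + 77 = 9755/39; x' = 619 − 2.5·(6752/39) = 7261/39.
The subsidy expands output by 7261/39 − 1522/13 = 2695/39 past the efficient level; on those units the gap between marginal cost and willingness to pay runs from 0 up to 77.
DWL = ½ × 77 × 2695/39 = 207515/78.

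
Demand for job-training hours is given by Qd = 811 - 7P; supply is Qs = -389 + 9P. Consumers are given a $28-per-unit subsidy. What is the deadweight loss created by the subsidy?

Pre-subsidy: 811 - 7P = -389 + 9P gives P* = 75, Q* = 286.
With the rebate, buyers effectively pay Pb = Ps − 28, where Ps is the price sellers receive.
Demand in terms of Ps becomes Qd = 811 − 7(Ps − 28) = 1007 - 7Ps. Setting this equal to supply: 1007 - 7Ps = -389 + 9Ps, so Ps = 87.25.
Buyers pay Pb = 87.25 − 28 = 59.25; Q' = -389 + 9·87.25 = 396.25.
The subsidy expands output by 396.25 − 286 = 110.25 past the efficient level; on those units the gap between marginal cost and willingness to pay runs from 0 up to 28.
DWL = ½ × 28 × 110.25 = 1543.5.

Deadweight loss = $1543.5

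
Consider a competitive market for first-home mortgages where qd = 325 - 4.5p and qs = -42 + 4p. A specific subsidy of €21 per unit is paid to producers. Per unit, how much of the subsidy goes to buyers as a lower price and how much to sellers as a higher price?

Pre-subsidy: 325 - 4.5p = -42 + 4p gives p* = 734/17, q* = 2222/17.
With the subsidy, sellers receive ps = pb + 21 for each unit, where pb is the price buyers pay.
Supply in terms of pb becomes qs = -42 + 4(pb + 21) = 42 + 4pb. Setting this equal to demand: 325 - 4.5pb = 42 + 4pb, so pb = 566/17.
Sellers receive ps = 566/17 + 21 = 923/17; q' = 325 − 4.5·(566/17) = 2978/17.
Buyers' price falls by p* − pb = 734/17 − 566/17 = 168/17; sellers' price rises by ps − p* = 923/17 − 734/17 = 189/17.

Buyers gain 168/17 per unit; sellers gain 189/17 per unit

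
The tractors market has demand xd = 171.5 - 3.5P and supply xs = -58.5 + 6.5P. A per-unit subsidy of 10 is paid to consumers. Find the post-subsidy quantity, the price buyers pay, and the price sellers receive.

Pre-subsidy: 171.5 - 3.5P = -58.5 + 6.5P gives P* = 23, x* = 91.
With the rebate, buyers effectively pay Pb = Ps − 10, where Ps is the price sellers receive.
Demand in terms of Ps becomes xd = 171.5 − 3.5(Ps − 10) = 206.5 - 3.5Ps. Setting this equal to supply: 206.5 - 3.5Ps = -58.5 + 6.5Ps, so Ps = 26.5.
Buyers pay Pb = 26.5 − 10 = 16.5; x' = -58.5 + 6.5·26.5 = 113.75.

x' = 113.75; buyers pay 16.5; sellers receive 26.5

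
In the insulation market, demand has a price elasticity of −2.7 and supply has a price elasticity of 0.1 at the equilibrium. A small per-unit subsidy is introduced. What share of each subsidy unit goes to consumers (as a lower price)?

Consumer share = 1/28

For a small subsidy around the equilibrium, the benefit split depends on the relative slopes, which at a point are proportional to the elasticities.
Buyer share = εs/(εs + |εd|) = 0.1/(0.1 + 2.7) = 1/28; seller share = |εd|/(εs + |εd|) = 27/28.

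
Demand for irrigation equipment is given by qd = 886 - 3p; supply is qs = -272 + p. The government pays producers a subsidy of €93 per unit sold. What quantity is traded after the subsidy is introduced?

q' = 87.25

Pre-subsidy: 886 - 3p = -272 + p gives p* = 289.5, q* = 17.5.
With the subsidy, sellers receive ps = pb + 93 for each unit, where pb is the price buyers pay.
Supply in terms of pb becomes qs = -272 + 1(pb + 93) = -179 + pb. Setting this equal to demand: 886 - 3pb = -179 + pb, so pb = 266.25.
Sellers receive ps = 266.25 + 93 = 359.25; q' = 886 − 3·266.25 = 87.25.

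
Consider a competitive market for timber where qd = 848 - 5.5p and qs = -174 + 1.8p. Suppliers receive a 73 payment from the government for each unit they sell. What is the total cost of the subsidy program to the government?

Government cost = 12921

Pre-subsidy: 848 - 5.5p = -174 + 1.8p gives p* = 140, q* = 78.
With the subsidy, sellers receive ps = pb + 73 for each unit, where pb is the price buyers pay.
Supply in terms of pb becomes qs = -174 + 1.8(pb + 73) = -42.6 + 1.8pb. Setting this equal to demand: 848 - 5.5pb = -42.6 + 1.8pb, so pb = 122.
Sellers receive ps = 122 + 73 = 195; q' = 848 − 5.5·122 = 177.
Government outlay = subsidy × quantity = 73 × 177 = 12921.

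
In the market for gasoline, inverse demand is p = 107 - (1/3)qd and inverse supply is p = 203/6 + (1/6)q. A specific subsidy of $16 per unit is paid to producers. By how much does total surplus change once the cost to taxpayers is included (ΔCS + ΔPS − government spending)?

Pre-subsidy: 107 - (1/3)q = 203/6 + (1/6)q gives q* = 439/3 and p* = 524/9.
With the subsidy, sellers receive ps = pb + 16 for each unit, where pb is the price buyers pay.
On the curves, pb = 107 - (1/3)q and ps = 203/6 + (1/6)q; the wedge ps − pb = 16 gives 203/6 + (1/6)q − (107 - (1/3)q) = 16, so q' = 535/3.
Then pb = 107 − (1/3)·(535/3) = 428/9 and ps = 203/6 + (1/6)·(535/3) = 572/9.
ΔCS = ½(439/3 + 535/3)(524/9 − 428/9) = 15584/9; ΔPS = ½(439/3 + 535/3)(572/9 − 524/9) = 7792/9.
Government spending = 16 × 535/3 = 8560/3.
Net change = 15584/9 + 7792/9 − 8560/3 = -256. The loss equals the DWL triangle ½·16·32.

Net change in total surplus = -$256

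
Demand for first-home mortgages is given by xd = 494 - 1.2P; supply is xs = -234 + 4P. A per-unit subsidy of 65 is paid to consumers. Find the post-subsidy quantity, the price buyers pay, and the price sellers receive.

x' = 386; buyers pay 90; sellers receive 155

Pre-subsidy: 494 - 1.2P = -234 + 4P gives P* = 140, x* = 326.
With the rebate, buyers effectively pay Pb = Ps − 65, where Ps is the price sellers receive.
Demand in terms of Ps becomes xd = 494 − 1.2(Ps − 65) = 572 - 1.2Ps. Setting this equal to supply: 572 - 1.2Ps = -234 + 4Ps, so Ps = 155.
Buyers pay Pb = 155 − 65 = 90; x' = -234 + 4·155 = 386.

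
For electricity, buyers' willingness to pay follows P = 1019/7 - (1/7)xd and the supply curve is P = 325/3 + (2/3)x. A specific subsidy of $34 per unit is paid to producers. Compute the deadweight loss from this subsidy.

Deadweight loss = $714

Pre-subsidy: 1019/7 - (1/7)x = 325/3 + (2/3)x gives x* = 46 and P* = 139.
With the subsidy, sellers receive Ps = Pb + 34 for each unit, where Pb is the price buyers pay.
On the curves, Pb = 1019/7 - (1/7)x and Ps = 325/3 + (2/3)x; the wedge Ps − Pb = 34 gives 325/3 + (2/3)x − (1019/7 - (1/7)x) = 34, so x' = 88.
Then Pb = 1019/7 − (1/7)·88 = 133 and Ps = 325/3 + (2/3)·88 = 167.
The subsidy expands output by 88 − 46 = 42 past the efficient level; on those units the gap between marginal cost and willingness to pay runs from 0 up to 34.
DWL = ½ × 34 × 42 = 714.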